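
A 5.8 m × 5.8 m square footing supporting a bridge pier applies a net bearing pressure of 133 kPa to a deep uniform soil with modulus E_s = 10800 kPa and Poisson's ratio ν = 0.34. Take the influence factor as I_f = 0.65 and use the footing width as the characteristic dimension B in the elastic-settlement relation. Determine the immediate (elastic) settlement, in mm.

Immediate (elastic) settlement: S_e = q·B·(1−ν²)/E_s · I_f.
S_e = 133 × 5.8 × (1 − 0.34²) / 10800 × 0.65
    = 133 × 5.8 × 0.8844 / 10800 × 0.65
    = 0.04106 m = 41.06 mm

S_e ≈ 41.1 mm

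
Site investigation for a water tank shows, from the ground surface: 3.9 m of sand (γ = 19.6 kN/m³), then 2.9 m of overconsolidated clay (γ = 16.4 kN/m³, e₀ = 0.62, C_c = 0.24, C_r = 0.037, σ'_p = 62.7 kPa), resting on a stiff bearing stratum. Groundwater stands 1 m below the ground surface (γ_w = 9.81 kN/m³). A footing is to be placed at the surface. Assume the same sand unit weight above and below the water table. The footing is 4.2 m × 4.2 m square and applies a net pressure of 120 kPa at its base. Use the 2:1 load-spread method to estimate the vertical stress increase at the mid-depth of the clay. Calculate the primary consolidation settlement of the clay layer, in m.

Mid-depth of clay below the ground surface: z = 3.9 + 2.9/2 = 5.35 m.
Total vertical stress at mid-clay: σ_v = 19.6×3.9 + 16.4×1.45 = 100.22 kPa.
Pore pressure: u = 9.81×(5.35 − 1) = 42.673 kPa.
Initial effective stress: σ'_0 = σ_v − u = 100.22 − 42.673 = 57.547 kPa.
Stress increase at mid-clay by the 2:1 spreading method:
Δσ = qBL/((B+z)(L+z)) = 120×4.2×4.2/((4.2+5.35)(4.2+5.35)) = 23.21 kPa
Final effective stress: σ'_f = 57.547 + 23.21 = 80.757 kPa.
σ'_f = 80.757 > σ'_p = 62.7 kPa, so the stress path crosses the preconsolidation pressure — recompression up to σ'_p, then virgin compression beyond:
S_c = H/(1+e₀)·[C_r·log₁₀(σ'_p/σ'_0) + C_c·log₁₀(σ'_f/σ'_p)]
    = 2.9/1.62 × [0.037×log₁₀(62.7/57.547) + 0.24×log₁₀(80.757/62.7)]
    = 1.7901 × [0.0013781 + 0.026379] = 0.04969 m

S_c ≈ 0.0497 m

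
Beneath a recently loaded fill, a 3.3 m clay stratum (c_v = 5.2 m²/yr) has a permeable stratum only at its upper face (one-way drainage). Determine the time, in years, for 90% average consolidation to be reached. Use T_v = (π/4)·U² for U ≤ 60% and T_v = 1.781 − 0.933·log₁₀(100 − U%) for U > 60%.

Drainage path length: H_d = H = 3.3 m (single drainage).
U > 60%: T_v = 1.781 − 0.933·log₁₀(100 − 90) = 0.848.
t = T_v·H_d²/c_v = 0.848×3.3²/5.2 = 1.776 years.

t ≈ 1.78 years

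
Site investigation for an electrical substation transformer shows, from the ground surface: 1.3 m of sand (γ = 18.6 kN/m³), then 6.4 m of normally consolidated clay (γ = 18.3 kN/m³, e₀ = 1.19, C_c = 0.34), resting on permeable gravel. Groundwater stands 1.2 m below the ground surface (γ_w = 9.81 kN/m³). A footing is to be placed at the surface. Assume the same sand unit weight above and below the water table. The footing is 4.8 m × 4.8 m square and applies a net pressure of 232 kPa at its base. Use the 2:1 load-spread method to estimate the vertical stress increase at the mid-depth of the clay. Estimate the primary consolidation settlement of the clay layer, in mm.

Mid-depth of clay below the ground surface: z = 1.3 + 6.4/2 = 4.5 m.
Total vertical stress at mid-clay: σ_v = 18.6×1.3 + 18.3×3.2 = 82.74 kPa.
Pore pressure: u = 9.81×(4.5 − 1.2) = 32.373 kPa.
Initial effective stress: σ'_0 = σ_v − u = 82.74 − 32.373 = 50.367 kPa.
Stress increase at mid-clay by the 2:1 spreading method:
Δσ = qBL/((B+z)(L+z)) = 232×4.8×4.8/((4.8+4.5)(4.8+4.5)) = 61.802 kPa
Final effective stress: σ'_f = σ'_0 + Δσ = 50.367 + 61.802 = 112.17 kPa.
Normally consolidated clay, so the full stress increment lies on the virgin compression line:
S_c = C_c·H/(1+e₀)·log₁₀(σ'_f/σ'_0) = 0.34×6.4/(1+1.19)×log₁₀(112.17/50.367)
    = 0.99361 × 0.34773 = 0.3455 m

S_c ≈ 346 mm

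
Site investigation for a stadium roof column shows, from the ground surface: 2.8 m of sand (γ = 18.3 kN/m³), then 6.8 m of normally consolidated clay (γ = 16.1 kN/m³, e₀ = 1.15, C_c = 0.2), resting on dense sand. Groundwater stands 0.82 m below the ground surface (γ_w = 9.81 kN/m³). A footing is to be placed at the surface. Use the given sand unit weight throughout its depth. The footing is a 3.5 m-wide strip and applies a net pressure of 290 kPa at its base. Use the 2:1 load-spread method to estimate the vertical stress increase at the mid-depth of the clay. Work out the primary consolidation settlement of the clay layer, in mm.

Mid-depth of clay below the ground surface: z = 2.8 + 6.8/2 = 6.2 m.
Total vertical stress at mid-clay: σ_v = 18.3×2.8 + 16.1×3.4 = 105.98 kPa.
Pore pressure: u = 9.81×(6.2 − 0.82) = 52.778 kPa.
Initial effective stress: σ'_0 = σ_v − u = 105.98 − 52.778 = 53.202 kPa.
Stress increase at mid-clay by the 2:1 spreading method:
Δσ = qB/(B+z) = 290×3.5/(3.5+6.2) = 104.64 kPa
Final effective stress: σ'_f = σ'_0 + Δσ = 53.202 + 104.64 = 157.84 kPa.
Normally consolidated clay, so the full stress increment lies on the virgin compression line:
S_c = C_c·H/(1+e₀)·log₁₀(σ'_f/σ'_0) = 0.2×6.8/(1+1.15)×log₁₀(157.84/53.202)
    = 0.63256 × 0.47229 = 0.2988 m

S_c ≈ 299 mm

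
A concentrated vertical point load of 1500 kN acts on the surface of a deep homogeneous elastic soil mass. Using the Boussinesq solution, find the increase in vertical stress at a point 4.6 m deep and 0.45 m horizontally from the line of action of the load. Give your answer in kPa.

Boussinesq vertical stress below a point load on an elastic half-space:
Δσ_z = 3P/(2πz²) · [1 + (r/z)²]^(−5/2)
r/z = 0.45/4.6 = 0.097826; [1+(r/z)²]^(−5/2) = 0.97647.
Δσ_z = 3×1500/(2π×4.6²) × 0.97647 = 33.847 × 0.97647 = 33.05 kPa

Δσ_z ≈ 33.1 kPa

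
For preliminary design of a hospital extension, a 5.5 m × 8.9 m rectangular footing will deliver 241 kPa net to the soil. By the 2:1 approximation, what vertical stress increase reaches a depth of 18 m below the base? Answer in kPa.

By the 2:1 method the load spreads at 1 horizontal : 2 vertical, so at depth z the loaded area has grown by z in each plan dimension:
Δσ = qBL/((B+z)(L+z)) = 241×5.5×8.9/((5.5+18)(8.9+18)) = 18.662 kPa

Δσ_z ≈ 18.7 kPa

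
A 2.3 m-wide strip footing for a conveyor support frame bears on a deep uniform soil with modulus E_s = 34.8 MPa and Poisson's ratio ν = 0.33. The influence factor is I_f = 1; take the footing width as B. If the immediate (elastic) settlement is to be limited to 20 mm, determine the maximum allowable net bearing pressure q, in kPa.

q ≈ 340 kPa

E_s = 34.8 MPa = 34800 kPa.
S_e = q·B·(1−ν²)/E_s · I_f  ⇒  q = S_e·E_s / (B·(1−ν²)·I_f).
q = 0.02 × 34800 / (2.3 × 0.8911 × 1) = 339.6 kPa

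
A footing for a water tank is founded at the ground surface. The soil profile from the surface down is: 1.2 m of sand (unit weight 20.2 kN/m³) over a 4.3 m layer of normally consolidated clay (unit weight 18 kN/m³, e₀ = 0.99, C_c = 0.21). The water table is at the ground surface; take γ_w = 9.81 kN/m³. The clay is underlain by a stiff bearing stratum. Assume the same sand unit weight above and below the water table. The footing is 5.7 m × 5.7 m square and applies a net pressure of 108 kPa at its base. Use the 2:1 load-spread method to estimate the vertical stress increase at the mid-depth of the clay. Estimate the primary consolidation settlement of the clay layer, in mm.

S_c ≈ 175 mm

Mid-depth of clay below the ground surface: z = 1.2 + 4.3/2 = 3.35 m.
Total vertical stress at mid-clay: σ_v = 20.2×1.2 + 18×2.15 = 62.94 kPa.
Pore pressure: u = 9.81×(3.35 − 0) = 32.864 kPa.
Initial effective stress: σ'_0 = σ_v − u = 62.94 − 32.864 = 30.076 kPa.
Stress increase at mid-clay by the 2:1 spreading method:
Δσ = qBL/((B+z)(L+z)) = 108×5.7×5.7/((5.7+3.35)(5.7+3.35)) = 42.843 kPa
Final effective stress: σ'_f = σ'_0 + Δσ = 30.076 + 42.843 = 72.919 kPa.
Normally consolidated clay, so the full stress increment lies on the virgin compression line:
S_c = C_c·H/(1+e₀)·log₁₀(σ'_f/σ'_0) = 0.21×4.3/(1+0.99)×log₁₀(72.919/30.076)
    = 0.45377 × 0.38462 = 0.1745 m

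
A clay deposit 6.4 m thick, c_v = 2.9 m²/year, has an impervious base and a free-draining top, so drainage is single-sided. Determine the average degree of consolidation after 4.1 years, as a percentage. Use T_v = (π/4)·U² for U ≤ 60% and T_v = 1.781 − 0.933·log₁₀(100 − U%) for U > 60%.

Drainage path length: H_d = H = 6.4 m (single drainage).
T_v = c_v·t/H_d² = 2.9×4.1/6.4² = 0.29028.
T_v = 0.29028 corresponds to the U > 60% branch:
U = 1 − 10^((1.781 − T_v)/0.933)/100 = 0.6039

U ≈ 60.4 %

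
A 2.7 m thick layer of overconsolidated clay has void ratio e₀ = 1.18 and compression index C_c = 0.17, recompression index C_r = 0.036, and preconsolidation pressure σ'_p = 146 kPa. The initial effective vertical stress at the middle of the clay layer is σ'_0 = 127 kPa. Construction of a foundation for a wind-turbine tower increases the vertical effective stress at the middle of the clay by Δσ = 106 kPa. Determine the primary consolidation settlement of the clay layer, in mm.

S_c ≈ 45.4 mm

Final effective stress: σ'_f = 127 + 106 = 233 kPa.
σ'_f = 233 > σ'_p = 146 kPa, so the stress path crosses the preconsolidation pressure — recompression up to σ'_p, then virgin compression beyond:
S_c = H/(1+e₀)·[C_r·log₁₀(σ'_p/σ'_0) + C_c·log₁₀(σ'_f/σ'_p)]
    = 2.7/2.18 × [0.036×log₁₀(146/127) + 0.17×log₁₀(233/146)]
    = 1.2385 × [0.0021798 + 0.034511] = 0.04544 m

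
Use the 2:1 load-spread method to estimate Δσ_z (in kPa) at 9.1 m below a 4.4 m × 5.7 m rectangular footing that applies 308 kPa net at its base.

Δσ_z ≈ 38.7 kPa

By the 2:1 method the load spreads at 1 horizontal : 2 vertical, so at depth z the loaded area has grown by z in each plan dimension:
Δσ = qBL/((B+z)(L+z)) = 308×4.4×5.7/((4.4+9.1)(5.7+9.1)) = 38.662 kPa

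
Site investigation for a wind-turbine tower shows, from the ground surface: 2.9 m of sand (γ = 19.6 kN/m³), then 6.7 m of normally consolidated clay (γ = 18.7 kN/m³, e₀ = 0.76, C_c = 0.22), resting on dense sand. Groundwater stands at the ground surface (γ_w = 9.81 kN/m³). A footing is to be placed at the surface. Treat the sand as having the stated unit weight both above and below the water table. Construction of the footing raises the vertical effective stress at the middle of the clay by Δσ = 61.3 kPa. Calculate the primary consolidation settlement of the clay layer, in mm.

Mid-depth of clay below the ground surface: z = 2.9 + 6.7/2 = 6.25 m.
Total vertical stress at mid-clay: σ_v = 19.6×2.9 + 18.7×3.35 = 119.48 kPa.
Pore pressure: u = 9.81×(6.25 − 0) = 61.312 kPa.
Initial effective stress: σ'_0 = σ_v − u = 119.48 − 61.312 = 58.168 kPa.
Final effective stress: σ'_f = σ'_0 + Δσ = 58.168 + 61.3 = 119.47 kPa.
Normally consolidated clay, so the full stress increment lies on the virgin compression line:
S_c = C_c·H/(1+e₀)·log₁₀(σ'_f/σ'_0) = 0.22×6.7/(1+0.76)×log₁₀(119.47/58.168)
    = 0.8375 × 0.31257 = 0.2618 m

S_c ≈ 262 mm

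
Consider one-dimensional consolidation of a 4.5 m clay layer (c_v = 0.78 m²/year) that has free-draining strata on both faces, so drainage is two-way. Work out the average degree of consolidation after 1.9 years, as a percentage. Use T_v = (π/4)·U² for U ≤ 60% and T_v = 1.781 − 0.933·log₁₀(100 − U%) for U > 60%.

Drainage path length: H_d = H/2 = 2.25 m (double drainage).
T_v = c_v·t/H_d² = 0.78×1.9/2.25² = 0.29274.
T_v = 0.29274 corresponds to the U > 60% branch:
U = 1 − 10^((1.781 − T_v)/0.933)/100 = 0.6063

U ≈ 60.6 %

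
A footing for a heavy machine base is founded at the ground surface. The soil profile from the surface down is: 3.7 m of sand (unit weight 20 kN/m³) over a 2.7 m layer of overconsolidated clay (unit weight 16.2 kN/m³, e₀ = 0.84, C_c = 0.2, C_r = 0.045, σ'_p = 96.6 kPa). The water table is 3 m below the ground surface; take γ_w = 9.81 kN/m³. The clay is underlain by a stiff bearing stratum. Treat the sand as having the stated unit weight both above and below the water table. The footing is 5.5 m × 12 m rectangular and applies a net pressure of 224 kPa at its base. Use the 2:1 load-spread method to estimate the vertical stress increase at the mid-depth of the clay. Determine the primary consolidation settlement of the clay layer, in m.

S_c ≈ 0.0696 m

Mid-depth of clay below the ground surface: z = 3.7 + 2.7/2 = 5.05 m.
Total vertical stress at mid-clay: σ_v = 20×3.7 + 16.2×1.35 = 95.87 kPa.
Pore pressure: u = 9.81×(5.05 − 3) = 20.11 kPa.
Initial effective stress: σ'_0 = σ_v − u = 95.87 − 20.11 = 75.76 kPa.
Stress increase at mid-clay by the 2:1 spreading method:
Δσ = qBL/((B+z)(L+z)) = 224×5.5×12/((5.5+5.05)(12+5.05)) = 82.189 kPa
Final effective stress: σ'_f = 75.76 + 82.189 = 157.95 kPa.
σ'_f = 157.95 > σ'_p = 96.6 kPa, so the stress path crosses the preconsolidation pressure — recompression up to σ'_p, then virgin compression beyond:
S_c = H/(1+e₀)·[C_r·log₁₀(σ'_p/σ'_0) + C_c·log₁₀(σ'_f/σ'_p)]
    = 2.7/1.84 × [0.045×log₁₀(96.6/75.76) + 0.2×log₁₀(157.95/96.6)]
    = 1.4674 × [0.0047492 + 0.042709] = 0.06964 m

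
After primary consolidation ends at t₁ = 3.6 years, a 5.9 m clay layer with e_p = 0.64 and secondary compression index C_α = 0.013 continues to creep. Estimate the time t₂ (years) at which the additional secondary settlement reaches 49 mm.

S_s = C_α·H/(1+e_p)·log₁₀(t₂/t₁) ⇒ log₁₀(t₂/t₁) = S_s·(1+e_p)/(C_α·H).
log₁₀(t₂/t₁) = 0.049 × (1+0.64) / (0.013×5.9) = 1.048
t₂ = t₁ × 10^1.048 = 3.6 × 11.16 = 40.18 years

t₂ ≈ 40.2 years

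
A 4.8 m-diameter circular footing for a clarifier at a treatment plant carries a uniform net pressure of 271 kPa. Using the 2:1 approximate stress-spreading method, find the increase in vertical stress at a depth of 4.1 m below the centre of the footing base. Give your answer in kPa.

By the 2:1 method the load spreads at 1 horizontal : 2 vertical, so at depth z the loaded area has grown by z in each plan dimension:
Δσ ≈ qD²/(D+z)² = 271×4.8²/(4.8+4.1)² = 78.826 kPa

Δσ_z ≈ 78.8 kPa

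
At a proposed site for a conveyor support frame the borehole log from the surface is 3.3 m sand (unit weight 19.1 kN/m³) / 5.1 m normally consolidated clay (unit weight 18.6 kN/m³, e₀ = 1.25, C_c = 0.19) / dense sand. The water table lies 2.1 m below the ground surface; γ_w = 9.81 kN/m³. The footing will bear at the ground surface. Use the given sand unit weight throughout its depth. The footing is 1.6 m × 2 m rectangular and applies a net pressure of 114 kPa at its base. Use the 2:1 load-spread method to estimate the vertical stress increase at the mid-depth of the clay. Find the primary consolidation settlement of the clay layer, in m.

S_c ≈ 0.0152 m

Mid-depth of clay below the ground surface: z = 3.3 + 5.1/2 = 5.85 m.
Total vertical stress at mid-clay: σ_v = 19.1×3.3 + 18.6×2.55 = 110.46 kPa.
Pore pressure: u = 9.81×(5.85 − 2.1) = 36.788 kPa.
Initial effective stress: σ'_0 = σ_v − u = 110.46 − 36.788 = 73.672 kPa.
Stress increase at mid-clay by the 2:1 spreading method:
Δσ = qBL/((B+z)(L+z)) = 114×1.6×2/((1.6+5.85)(2+5.85)) = 6.2378 kPa
Final effective stress: σ'_f = σ'_0 + Δσ = 73.672 + 6.2378 = 79.91 kPa.
Normally consolidated clay, so the full stress increment lies on the virgin compression line:
S_c = C_c·H/(1+e₀)·log₁₀(σ'_f/σ'_0) = 0.19×5.1/(1+1.25)×log₁₀(79.91/73.672)
    = 0.43067 × 0.035299 = 0.0152 m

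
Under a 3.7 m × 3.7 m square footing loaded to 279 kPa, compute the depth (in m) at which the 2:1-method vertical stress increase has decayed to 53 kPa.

2:1 spreading — at depth z the loaded area has grown by z in each plan dimension:
qB²/(B+z)² = Δσ_z ⇒ z = B(√(q/Δσ_z) − 1) = 3.7×(√(279/53) − 1) = 4.789 m

z ≈ 4.79 m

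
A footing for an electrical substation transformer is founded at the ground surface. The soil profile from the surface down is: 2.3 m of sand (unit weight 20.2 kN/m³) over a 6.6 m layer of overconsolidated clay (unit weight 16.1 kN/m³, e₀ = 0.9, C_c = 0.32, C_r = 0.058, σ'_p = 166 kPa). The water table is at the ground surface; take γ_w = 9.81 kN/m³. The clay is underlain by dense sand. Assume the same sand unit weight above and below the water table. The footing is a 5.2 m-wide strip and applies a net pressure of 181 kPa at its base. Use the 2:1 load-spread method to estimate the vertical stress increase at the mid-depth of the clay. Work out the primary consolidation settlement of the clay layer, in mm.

Mid-depth of clay below the ground surface: z = 2.3 + 6.6/2 = 5.6 m.
Total vertical stress at mid-clay: σ_v = 20.2×2.3 + 16.1×3.3 = 99.59 kPa.
Pore pressure: u = 9.81×(5.6 − 0) = 54.936 kPa.
Initial effective stress: σ'_0 = σ_v − u = 99.59 − 54.936 = 44.654 kPa.
Stress increase at mid-clay by the 2:1 spreading method:
Δσ = qB/(B+z) = 181×5.2/(5.2+5.6) = 87.148 kPa
Final effective stress: σ'_f = 44.654 + 87.148 = 131.8 kPa.
σ'_f = 131.8 ≤ σ'_p = 166 kPa, so the clay remains overconsolidated and only the recompression index applies:
S_c = C_r·H/(1+e₀)·log₁₀(σ'_f/σ'_0) = 0.058×6.6/1.9×log₁₀(131.8/44.654)
    = 0.20147 × 0.47006 = 0.09471 m

S_c ≈ 94.7 mm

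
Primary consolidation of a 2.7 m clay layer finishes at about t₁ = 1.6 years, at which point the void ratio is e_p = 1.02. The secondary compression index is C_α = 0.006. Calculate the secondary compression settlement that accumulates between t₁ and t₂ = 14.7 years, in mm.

S_s ≈ 7.72 mm

Secondary compression: S_s = C_α·H/(1+e_p)·log₁₀(t₂/t₁)
S_s = 0.006×2.7/(1+1.02)×log₁₀(14.7/1.6)
    = 0.00802 × 0.9632 = 0.007725 m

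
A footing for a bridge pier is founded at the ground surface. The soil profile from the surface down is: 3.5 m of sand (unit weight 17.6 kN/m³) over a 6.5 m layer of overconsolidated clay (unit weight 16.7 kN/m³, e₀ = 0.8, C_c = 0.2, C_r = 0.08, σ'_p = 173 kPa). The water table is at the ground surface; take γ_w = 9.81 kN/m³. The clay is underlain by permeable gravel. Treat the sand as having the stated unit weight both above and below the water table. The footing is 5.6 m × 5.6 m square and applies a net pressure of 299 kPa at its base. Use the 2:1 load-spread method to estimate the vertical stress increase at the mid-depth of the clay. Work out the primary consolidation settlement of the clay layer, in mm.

Mid-depth of clay below the ground surface: z = 3.5 + 6.5/2 = 6.75 m.
Total vertical stress at mid-clay: σ_v = 17.6×3.5 + 16.7×3.25 = 115.88 kPa.
Pore pressure: u = 9.81×(6.75 − 0) = 66.218 kPa.
Initial effective stress: σ'_0 = σ_v − u = 115.88 − 66.218 = 49.662 kPa.
Stress increase at mid-clay by the 2:1 spreading method:
Δσ = qBL/((B+z)(L+z)) = 299×5.6×5.6/((5.6+6.75)(5.6+6.75)) = 61.477 kPa
Final effective stress: σ'_f = 49.662 + 61.477 = 111.14 kPa.
σ'_f = 111.14 ≤ σ'_p = 173 kPa, so the clay remains overconsolidated and only the recompression index applies:
S_c = C_r·H/(1+e₀)·log₁₀(σ'_f/σ'_0) = 0.08×6.5/1.8×log₁₀(111.14/49.662)
    = 0.28889 × 0.34985 = 0.1011 m

S_c ≈ 101 mm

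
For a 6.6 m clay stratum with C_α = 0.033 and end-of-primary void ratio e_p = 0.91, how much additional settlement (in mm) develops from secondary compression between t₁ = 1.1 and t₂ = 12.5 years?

Secondary compression: S_s = C_α·H/(1+e_p)·log₁₀(t₂/t₁)
S_s = 0.033×6.6/(1+0.91)×log₁₀(12.5/1.1)
    = 0.114 × 1.056 = 0.1204 m

S_s ≈ 120 mm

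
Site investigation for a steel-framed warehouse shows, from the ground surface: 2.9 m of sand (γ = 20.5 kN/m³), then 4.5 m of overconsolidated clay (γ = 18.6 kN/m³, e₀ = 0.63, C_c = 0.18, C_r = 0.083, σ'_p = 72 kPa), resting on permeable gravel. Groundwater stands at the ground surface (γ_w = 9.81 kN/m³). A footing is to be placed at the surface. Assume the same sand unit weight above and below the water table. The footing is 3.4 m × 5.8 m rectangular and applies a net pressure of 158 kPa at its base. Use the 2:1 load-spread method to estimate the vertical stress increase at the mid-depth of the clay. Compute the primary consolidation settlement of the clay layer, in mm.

Mid-depth of clay below the ground surface: z = 2.9 + 4.5/2 = 5.15 m.
Total vertical stress at mid-clay: σ_v = 20.5×2.9 + 18.6×2.25 = 101.3 kPa.
Pore pressure: u = 9.81×(5.15 − 0) = 50.522 kPa.
Initial effective stress: σ'_0 = σ_v − u = 101.3 − 50.522 = 50.778 kPa.
Stress increase at mid-clay by the 2:1 spreading method:
Δσ = qBL/((B+z)(L+z)) = 158×3.4×5.8/((3.4+5.15)(5.8+5.15)) = 33.28 kPa
Final effective stress: σ'_f = 50.778 + 33.28 = 84.058 kPa.
σ'_f = 84.058 > σ'_p = 72 kPa, so the stress path crosses the preconsolidation pressure — recompression up to σ'_p, then virgin compression beyond:
S_c = H/(1+e₀)·[C_r·log₁₀(σ'_p/σ'_0) + C_c·log₁₀(σ'_f/σ'_p)]
    = 4.5/1.63 × [0.083×log₁₀(72/50.778) + 0.18×log₁₀(84.058/72)]
    = 2.7607 × [0.012588 + 0.012104] = 0.06817 m

S_c ≈ 68.2 mm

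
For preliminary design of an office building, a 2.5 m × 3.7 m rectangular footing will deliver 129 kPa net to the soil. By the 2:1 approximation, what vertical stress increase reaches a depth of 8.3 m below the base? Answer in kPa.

By the 2:1 method the load spreads at 1 horizontal : 2 vertical, so at depth z the loaded area has grown by z in each plan dimension:
Δσ = qBL/((B+z)(L+z)) = 129×2.5×3.7/((2.5+8.3)(3.7+8.3)) = 9.2072 kPa

Δσ_z ≈ 9.21 kPa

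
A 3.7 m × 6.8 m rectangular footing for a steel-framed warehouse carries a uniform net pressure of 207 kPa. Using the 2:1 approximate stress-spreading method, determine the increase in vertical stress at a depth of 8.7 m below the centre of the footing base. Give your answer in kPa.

By the 2:1 method the load spreads at 1 horizontal : 2 vertical, so at depth z the loaded area has grown by z in each plan dimension:
Δσ = qBL/((B+z)(L+z)) = 207×3.7×6.8/((3.7+8.7)(6.8+8.7)) = 27.097 kPa

Δσ_z ≈ 27.1 kPa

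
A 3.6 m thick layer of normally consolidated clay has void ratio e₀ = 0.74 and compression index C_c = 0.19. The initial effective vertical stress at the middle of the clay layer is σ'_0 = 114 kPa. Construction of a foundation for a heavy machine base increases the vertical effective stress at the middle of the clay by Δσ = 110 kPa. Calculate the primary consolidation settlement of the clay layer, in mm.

S_c ≈ 115 mm

Final effective stress: σ'_f = σ'_0 + Δσ = 114 + 110 = 224 kPa.
Normally consolidated clay, so the full stress increment lies on the virgin compression line:
S_c = C_c·H/(1+e₀)·log₁₀(σ'_f/σ'_0) = 0.19×3.6/(1+0.74)×log₁₀(224/114)
    = 0.3931 × 0.29334 = 0.1153 m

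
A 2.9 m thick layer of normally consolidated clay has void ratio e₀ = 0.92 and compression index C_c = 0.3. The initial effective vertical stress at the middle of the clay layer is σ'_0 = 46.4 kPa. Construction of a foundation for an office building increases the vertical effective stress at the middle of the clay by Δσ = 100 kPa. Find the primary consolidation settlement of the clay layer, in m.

Final effective stress: σ'_f = σ'_0 + Δσ = 46.4 + 100 = 146.4 kPa.
Normally consolidated clay, so the full stress increment lies on the virgin compression line:
S_c = C_c·H/(1+e₀)·log₁₀(σ'_f/σ'_0) = 0.3×2.9/(1+0.92)×log₁₀(146.4/46.4)
    = 0.45312 × 0.49902 = 0.2261 m

S_c ≈ 0.226 m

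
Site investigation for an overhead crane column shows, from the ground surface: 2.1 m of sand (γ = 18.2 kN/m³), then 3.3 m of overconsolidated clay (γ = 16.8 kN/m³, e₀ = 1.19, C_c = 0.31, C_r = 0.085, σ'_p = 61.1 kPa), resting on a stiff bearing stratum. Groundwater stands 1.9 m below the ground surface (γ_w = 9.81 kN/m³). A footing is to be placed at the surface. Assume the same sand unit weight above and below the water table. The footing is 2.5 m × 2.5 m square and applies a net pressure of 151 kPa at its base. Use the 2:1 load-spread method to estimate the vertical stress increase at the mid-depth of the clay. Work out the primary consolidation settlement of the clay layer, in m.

S_c ≈ 0.0468 m

Mid-depth of clay below the ground surface: z = 2.1 + 3.3/2 = 3.75 m.
Total vertical stress at mid-clay: σ_v = 18.2×2.1 + 16.8×1.65 = 65.94 kPa.
Pore pressure: u = 9.81×(3.75 − 1.9) = 18.149 kPa.
Initial effective stress: σ'_0 = σ_v − u = 65.94 − 18.149 = 47.791 kPa.
Stress increase at mid-clay by the 2:1 spreading method:
Δσ = qBL/((B+z)(L+z)) = 151×2.5×2.5/((2.5+3.75)(2.5+3.75)) = 24.16 kPa
Final effective stress: σ'_f = 47.791 + 24.16 = 71.951 kPa.
σ'_f = 71.951 > σ'_p = 61.1 kPa, so the stress path crosses the preconsolidation pressure — recompression up to σ'_p, then virgin compression beyond:
S_c = H/(1+e₀)·[C_r·log₁₀(σ'_p/σ'_0) + C_c·log₁₀(σ'_f/σ'_p)]
    = 3.3/2.19 × [0.085×log₁₀(61.1/47.791) + 0.31×log₁₀(71.951/61.1)]
    = 1.5068 × [0.0090691 + 0.022009] = 0.04683 m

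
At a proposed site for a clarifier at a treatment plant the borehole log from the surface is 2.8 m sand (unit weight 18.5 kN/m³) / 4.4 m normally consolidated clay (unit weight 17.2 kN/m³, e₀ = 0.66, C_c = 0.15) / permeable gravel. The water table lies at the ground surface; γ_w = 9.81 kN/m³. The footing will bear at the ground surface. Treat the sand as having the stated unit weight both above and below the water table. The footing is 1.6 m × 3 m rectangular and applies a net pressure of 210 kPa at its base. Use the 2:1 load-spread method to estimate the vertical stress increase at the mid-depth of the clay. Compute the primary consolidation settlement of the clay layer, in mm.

Mid-depth of clay below the ground surface: z = 2.8 + 4.4/2 = 5 m.
Total vertical stress at mid-clay: σ_v = 18.5×2.8 + 17.2×2.2 = 89.64 kPa.
Pore pressure: u = 9.81×(5 − 0) = 49.05 kPa.
Initial effective stress: σ'_0 = σ_v − u = 89.64 − 49.05 = 40.59 kPa.
Stress increase at mid-clay by the 2:1 spreading method:
Δσ = qBL/((B+z)(L+z)) = 210×1.6×3/((1.6+5)(3+5)) = 19.091 kPa
Final effective stress: σ'_f = σ'_0 + Δσ = 40.59 + 19.091 = 59.681 kPa.
Normally consolidated clay, so the full stress increment lies on the virgin compression line:
S_c = C_c·H/(1+e₀)·log₁₀(σ'_f/σ'_0) = 0.15×4.4/(1+0.66)×log₁₀(59.681/40.59)
    = 0.39759 × 0.16742 = 0.06656 m

S_c ≈ 66.6 mm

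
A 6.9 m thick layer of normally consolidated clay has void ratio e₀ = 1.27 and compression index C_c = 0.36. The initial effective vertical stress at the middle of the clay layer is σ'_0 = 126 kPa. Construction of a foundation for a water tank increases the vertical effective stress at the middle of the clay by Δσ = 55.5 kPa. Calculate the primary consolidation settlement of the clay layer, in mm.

Final effective stress: σ'_f = σ'_0 + Δσ = 126 + 55.5 = 181.5 kPa.
Normally consolidated clay, so the full stress increment lies on the virgin compression line:
S_c = C_c·H/(1+e₀)·log₁₀(σ'_f/σ'_0) = 0.36×6.9/(1+1.27)×log₁₀(181.5/126)
    = 1.0943 × 0.15851 = 0.1735 m

S_c ≈ 173 mm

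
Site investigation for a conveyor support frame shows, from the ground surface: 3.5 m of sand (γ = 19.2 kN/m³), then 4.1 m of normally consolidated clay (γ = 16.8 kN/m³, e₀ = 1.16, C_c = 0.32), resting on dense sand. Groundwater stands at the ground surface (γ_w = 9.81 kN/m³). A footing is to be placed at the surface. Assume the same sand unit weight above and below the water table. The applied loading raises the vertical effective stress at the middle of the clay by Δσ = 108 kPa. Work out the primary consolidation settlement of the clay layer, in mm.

S_c ≈ 314 mm

Mid-depth of clay below the ground surface: z = 3.5 + 4.1/2 = 5.55 m.
Total vertical stress at mid-clay: σ_v = 19.2×3.5 + 16.8×2.05 = 101.64 kPa.
Pore pressure: u = 9.81×(5.55 − 0) = 54.446 kPa.
Initial effective stress: σ'_0 = σ_v − u = 101.64 − 54.446 = 47.194 kPa.
Final effective stress: σ'_f = σ'_0 + Δσ = 47.194 + 108 = 155.19 kPa.
Normally consolidated clay, so the full stress increment lies on the virgin compression line:
S_c = C_c·H/(1+e₀)·log₁₀(σ'_f/σ'_0) = 0.32×4.1/(1+1.16)×log₁₀(155.19/47.194)
    = 0.60741 × 0.51698 = 0.314 m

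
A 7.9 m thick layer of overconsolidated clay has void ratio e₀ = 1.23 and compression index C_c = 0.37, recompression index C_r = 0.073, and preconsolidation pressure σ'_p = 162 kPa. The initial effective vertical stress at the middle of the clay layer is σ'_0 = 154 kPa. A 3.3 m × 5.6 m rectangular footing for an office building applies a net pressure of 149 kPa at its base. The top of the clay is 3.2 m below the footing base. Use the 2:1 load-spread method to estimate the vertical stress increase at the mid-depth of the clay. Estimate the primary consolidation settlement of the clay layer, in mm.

Mid-depth of clay below the footing base: z = 3.2 + 7.9/2 = 7.15 m.
Stress increase at mid-clay by the 2:1 spreading method:
Δσ = qBL/((B+z)(L+z)) = 149×3.3×5.6/((3.3+7.15)(5.6+7.15)) = 20.666 kPa
Final effective stress: σ'_f = 154 + 20.666 = 174.67 kPa.
σ'_f = 174.67 > σ'_p = 162 kPa, so the stress path crosses the preconsolidation pressure — recompression up to σ'_p, then virgin compression beyond:
S_c = H/(1+e₀)·[C_r·log₁₀(σ'_p/σ'_0) + C_c·log₁₀(σ'_f/σ'_p)]
    = 7.9/2.23 × [0.073×log₁₀(162/154) + 0.37×log₁₀(174.67/162)]
    = 3.5426 × [0.0016056 + 0.0121] = 0.04855 m

S_c ≈ 48.6 mm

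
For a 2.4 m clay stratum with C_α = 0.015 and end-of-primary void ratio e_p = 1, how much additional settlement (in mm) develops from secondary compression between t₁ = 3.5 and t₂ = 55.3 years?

S_s ≈ 21.6 mm

Secondary compression: S_s = C_α·H/(1+e_p)·log₁₀(t₂/t₁)
S_s = 0.015×2.4/(1+1)×log₁₀(55.3/3.5)
    = 0.018 × 1.199 = 0.02158 m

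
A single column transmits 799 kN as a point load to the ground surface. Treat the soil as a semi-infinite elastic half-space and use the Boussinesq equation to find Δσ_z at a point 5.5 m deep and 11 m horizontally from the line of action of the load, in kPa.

Boussinesq vertical stress below a point load on an elastic half-space:
Δσ_z = 3P/(2πz²) · [1 + (r/z)²]^(−5/2)
r/z = 11/5.5 = 2; [1+(r/z)²]^(−5/2) = 0.017889.
Δσ_z = 3×799/(2π×5.5²) × 0.017889 = 12.611 × 0.017889 = 0.2256 kPa

Δσ_z ≈ 0.226 kPa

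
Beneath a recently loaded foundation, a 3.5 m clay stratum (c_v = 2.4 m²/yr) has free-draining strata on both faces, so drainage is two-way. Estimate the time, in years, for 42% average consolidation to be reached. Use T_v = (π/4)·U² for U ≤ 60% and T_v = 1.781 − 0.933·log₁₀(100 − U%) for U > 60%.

t ≈ 0.177 years

Drainage path length: H_d = H/2 = 1.75 m (double drainage).
U ≤ 60%: T_v = (π/4)·U² = (π/4)×0.42² = 0.13854.
t = T_v·H_d²/c_v = 0.13854×1.75²/2.4 = 0.1768 years.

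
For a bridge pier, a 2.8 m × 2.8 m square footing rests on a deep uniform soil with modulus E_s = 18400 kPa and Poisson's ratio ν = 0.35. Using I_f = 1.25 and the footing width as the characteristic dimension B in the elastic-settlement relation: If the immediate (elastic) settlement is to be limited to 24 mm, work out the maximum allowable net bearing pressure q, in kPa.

q ≈ 144 kPa

S_e = q·B·(1−ν²)/E_s · I_f  ⇒  q = S_e·E_s / (B·(1−ν²)·I_f).
q = 0.024 × 18400 / (2.8 × 0.8775 × 1.25) = 143.8 kPa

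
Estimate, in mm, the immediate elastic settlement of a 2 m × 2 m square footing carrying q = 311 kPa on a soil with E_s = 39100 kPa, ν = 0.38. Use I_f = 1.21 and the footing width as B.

Immediate (elastic) settlement: S_e = q·B·(1−ν²)/E_s · I_f.
S_e = 311 × 2 × (1 − 0.38²) / 39100 × 1.21
    = 311 × 2 × 0.8556 / 39100 × 1.21
    = 0.01647 m = 16.47 mm

S_e ≈ 16.5 mm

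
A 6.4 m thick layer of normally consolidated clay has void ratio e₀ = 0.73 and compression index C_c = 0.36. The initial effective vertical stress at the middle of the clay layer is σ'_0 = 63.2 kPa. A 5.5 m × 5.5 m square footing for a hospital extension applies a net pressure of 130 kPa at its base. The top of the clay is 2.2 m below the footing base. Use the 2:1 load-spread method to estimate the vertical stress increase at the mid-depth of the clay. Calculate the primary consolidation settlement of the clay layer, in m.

S_c ≈ 0.244 m

Mid-depth of clay below the footing base: z = 2.2 + 6.4/2 = 5.4 m.
Stress increase at mid-clay by the 2:1 spreading method:
Δσ = qBL/((B+z)(L+z)) = 130×5.5×5.5/((5.5+5.4)(5.5+5.4)) = 33.099 kPa
Final effective stress: σ'_f = σ'_0 + Δσ = 63.2 + 33.099 = 96.299 kPa.
Normally consolidated clay, so the full stress increment lies on the virgin compression line:
S_c = C_c·H/(1+e₀)·log₁₀(σ'_f/σ'_0) = 0.36×6.4/(1+0.73)×log₁₀(96.299/63.2)
    = 1.3318 × 0.1829 = 0.2436 m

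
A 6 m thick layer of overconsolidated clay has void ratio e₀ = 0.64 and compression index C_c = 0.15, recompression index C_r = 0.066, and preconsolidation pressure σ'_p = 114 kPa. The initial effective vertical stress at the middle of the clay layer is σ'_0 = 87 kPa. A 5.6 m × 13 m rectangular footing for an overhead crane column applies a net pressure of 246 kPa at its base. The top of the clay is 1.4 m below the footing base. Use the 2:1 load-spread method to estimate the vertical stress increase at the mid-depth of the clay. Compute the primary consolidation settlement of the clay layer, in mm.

S_c ≈ 150 mm

Mid-depth of clay below the footing base: z = 1.4 + 6/2 = 4.4 m.
Stress increase at mid-clay by the 2:1 spreading method:
Δσ = qBL/((B+z)(L+z)) = 246×5.6×13/((5.6+4.4)(13+4.4)) = 102.92 kPa
Final effective stress: σ'_f = 87 + 102.92 = 189.92 kPa.
σ'_f = 189.92 > σ'_p = 114 kPa, so the stress path crosses the preconsolidation pressure — recompression up to σ'_p, then virgin compression beyond:
S_c = H/(1+e₀)·[C_r·log₁₀(σ'_p/σ'_0) + C_c·log₁₀(σ'_f/σ'_p)]
    = 6/1.64 × [0.066×log₁₀(114/87) + 0.15×log₁₀(189.92/114)]
    = 3.6585 × [0.0077474 + 0.03325] = 0.15 m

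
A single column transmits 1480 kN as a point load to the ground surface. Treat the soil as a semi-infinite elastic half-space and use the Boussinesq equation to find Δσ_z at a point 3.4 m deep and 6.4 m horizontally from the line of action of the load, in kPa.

Boussinesq vertical stress below a point load on an elastic half-space:
Δσ_z = 3P/(2πz²) · [1 + (r/z)²]^(−5/2)
r/z = 6.4/3.4 = 1.8824; [1+(r/z)²]^(−5/2) = 0.022729.
Δσ_z = 3×1480/(2π×3.4²) × 0.022729 = 61.129 × 0.022729 = 1.389 kPa

Δσ_z ≈ 1.39 kPa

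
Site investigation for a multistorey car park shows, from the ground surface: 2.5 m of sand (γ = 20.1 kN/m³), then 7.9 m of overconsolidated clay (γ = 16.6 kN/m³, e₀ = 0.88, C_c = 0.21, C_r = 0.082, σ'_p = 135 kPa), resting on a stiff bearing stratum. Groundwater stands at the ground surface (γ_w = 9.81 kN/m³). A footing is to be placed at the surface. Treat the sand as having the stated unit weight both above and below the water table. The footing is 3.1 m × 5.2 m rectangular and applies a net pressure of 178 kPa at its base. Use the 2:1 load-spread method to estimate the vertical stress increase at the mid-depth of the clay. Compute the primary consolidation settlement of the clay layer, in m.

Mid-depth of clay below the ground surface: z = 2.5 + 7.9/2 = 6.45 m.
Total vertical stress at mid-clay: σ_v = 20.1×2.5 + 16.6×3.95 = 115.82 kPa.
Pore pressure: u = 9.81×(6.45 − 0) = 63.275 kPa.
Initial effective stress: σ'_0 = σ_v − u = 115.82 − 63.275 = 52.545 kPa.
Stress increase at mid-clay by the 2:1 spreading method:
Δσ = qBL/((B+z)(L+z)) = 178×3.1×5.2/((3.1+6.45)(5.2+6.45)) = 25.79 kPa
Final effective stress: σ'_f = 52.545 + 25.79 = 78.335 kPa.
σ'_f = 78.335 ≤ σ'_p = 135 kPa, so the clay remains overconsolidated and only the recompression index applies:
S_c = C_r·H/(1+e₀)·log₁₀(σ'_f/σ'_0) = 0.082×7.9/1.88×log₁₀(78.335/52.545)
    = 0.34457 × 0.17342 = 0.05976 m

S_c ≈ 0.0598 m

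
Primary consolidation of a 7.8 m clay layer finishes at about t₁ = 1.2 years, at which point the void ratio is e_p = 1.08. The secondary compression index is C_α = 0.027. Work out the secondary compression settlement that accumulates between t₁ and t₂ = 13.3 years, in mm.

S_s ≈ 106 mm

Secondary compression: S_s = C_α·H/(1+e_p)·log₁₀(t₂/t₁)
S_s = 0.027×7.8/(1+1.08)×log₁₀(13.3/1.2)
    = 0.1012 × 1.045 = 0.1058 m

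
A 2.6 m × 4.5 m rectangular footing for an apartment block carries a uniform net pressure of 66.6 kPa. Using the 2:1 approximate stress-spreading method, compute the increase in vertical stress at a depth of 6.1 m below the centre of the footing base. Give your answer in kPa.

Δσ_z ≈ 8.45 kPa

By the 2:1 method the load spreads at 1 horizontal : 2 vertical, so at depth z the loaded area has grown by z in each plan dimension:
Δσ = qBL/((B+z)(L+z)) = 66.6×2.6×4.5/((2.6+6.1)(4.5+6.1)) = 8.4496 kPa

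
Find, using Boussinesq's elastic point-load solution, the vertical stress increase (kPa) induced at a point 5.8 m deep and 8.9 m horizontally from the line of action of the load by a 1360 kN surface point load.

Δσ_z ≈ 0.937 kPa

Boussinesq vertical stress below a point load on an elastic half-space:
Δσ_z = 3P/(2πz²) · [1 + (r/z)²]^(−5/2)
r/z = 8.9/5.8 = 1.5345; [1+(r/z)²]^(−5/2) = 0.048516.
Δσ_z = 3×1360/(2π×5.8²) × 0.048516 = 19.303 × 0.048516 = 0.9365 kPa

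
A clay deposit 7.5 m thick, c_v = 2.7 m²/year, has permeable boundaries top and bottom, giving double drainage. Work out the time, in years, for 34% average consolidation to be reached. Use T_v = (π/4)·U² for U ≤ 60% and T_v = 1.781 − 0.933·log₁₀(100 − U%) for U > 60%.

Drainage path length: H_d = H/2 = 3.75 m (double drainage).
U ≤ 60%: T_v = (π/4)·U² = (π/4)×0.34² = 0.090792.
t = T_v·H_d²/c_v = 0.090792×3.75²/2.7 = 0.4729 years.

t ≈ 0.473 years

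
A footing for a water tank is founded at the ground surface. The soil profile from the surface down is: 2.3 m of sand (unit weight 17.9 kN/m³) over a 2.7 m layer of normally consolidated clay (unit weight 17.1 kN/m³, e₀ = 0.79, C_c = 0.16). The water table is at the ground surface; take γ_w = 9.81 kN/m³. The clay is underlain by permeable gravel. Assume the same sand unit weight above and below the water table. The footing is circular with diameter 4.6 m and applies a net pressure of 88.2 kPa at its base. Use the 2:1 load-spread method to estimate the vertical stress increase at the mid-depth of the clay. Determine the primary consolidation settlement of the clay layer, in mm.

S_c ≈ 70.7 mm

Mid-depth of clay below the ground surface: z = 2.3 + 2.7/2 = 3.65 m.
Total vertical stress at mid-clay: σ_v = 17.9×2.3 + 17.1×1.35 = 64.255 kPa.
Pore pressure: u = 9.81×(3.65 − 0) = 35.806 kPa.
Initial effective stress: σ'_0 = σ_v − u = 64.255 − 35.806 = 28.449 kPa.
Stress increase at mid-clay by the 2:1 spreading method:
Δσ ≈ qD²/(D+z)² = 88.2×4.6²/(4.6+3.65)² = 27.421 kPa
Final effective stress: σ'_f = σ'_0 + Δσ = 28.449 + 27.421 = 55.87 kPa.
Normally consolidated clay, so the full stress increment lies on the virgin compression line:
S_c = C_c·H/(1+e₀)·log₁₀(σ'_f/σ'_0) = 0.16×2.7/(1+0.79)×log₁₀(55.87/28.449)
    = 0.24134 × 0.29311 = 0.07074 m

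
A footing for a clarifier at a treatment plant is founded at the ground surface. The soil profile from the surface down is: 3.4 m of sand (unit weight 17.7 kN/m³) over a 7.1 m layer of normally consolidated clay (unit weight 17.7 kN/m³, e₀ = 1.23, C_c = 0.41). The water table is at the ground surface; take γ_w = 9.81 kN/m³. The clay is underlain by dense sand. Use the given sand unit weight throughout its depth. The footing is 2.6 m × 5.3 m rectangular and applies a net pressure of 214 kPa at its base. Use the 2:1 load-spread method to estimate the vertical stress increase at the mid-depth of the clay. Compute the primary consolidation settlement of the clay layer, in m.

S_c ≈ 0.214 m

Mid-depth of clay below the ground surface: z = 3.4 + 7.1/2 = 6.95 m.
Total vertical stress at mid-clay: σ_v = 17.7×3.4 + 17.7×3.55 = 123.01 kPa.
Pore pressure: u = 9.81×(6.95 − 0) = 68.18 kPa.
Initial effective stress: σ'_0 = σ_v − u = 123.01 − 68.18 = 54.83 kPa.
Stress increase at mid-clay by the 2:1 spreading method:
Δσ = qBL/((B+z)(L+z)) = 214×2.6×5.3/((2.6+6.95)(5.3+6.95)) = 25.207 kPa
Final effective stress: σ'_f = σ'_0 + Δσ = 54.83 + 25.207 = 80.037 kPa.
Normally consolidated clay, so the full stress increment lies on the virgin compression line:
S_c = C_c·H/(1+e₀)·log₁₀(σ'_f/σ'_0) = 0.41×7.1/(1+1.23)×log₁₀(80.037/54.83)
    = 1.3054 × 0.16427 = 0.2144 m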